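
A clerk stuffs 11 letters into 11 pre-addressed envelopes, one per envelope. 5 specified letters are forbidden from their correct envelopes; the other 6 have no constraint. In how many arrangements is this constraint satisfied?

25022880

Inclusion-exclusion on the 5 forbidden self-matches:
Σ_{j=0}^{5} (-1)^j C(5,j)(11-j)!
= C(5,0)·11! - C(5,1)·10! + C(5,2)·9! - C(5,3)·8! + C(5,4)·7! - C(5,5)·6!
= 39916800 - 18144000 + 3628800 - 403200 + 25200 - 720
= 25022880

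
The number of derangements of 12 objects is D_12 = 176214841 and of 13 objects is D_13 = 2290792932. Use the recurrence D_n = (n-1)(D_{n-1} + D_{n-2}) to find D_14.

D_14 = (14-1)·(D_13 + D_12) = 13·(2290792932 + 176214841) = 13·2467007773 = 32071101049.

32071101049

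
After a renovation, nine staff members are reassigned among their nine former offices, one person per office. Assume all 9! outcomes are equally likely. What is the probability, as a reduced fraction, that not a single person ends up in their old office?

16687/45360

Favorable outcomes: !9 = 133496.
Total outcomes: 9! = 362880.
Probability = 133496/362880 = 16687/45360.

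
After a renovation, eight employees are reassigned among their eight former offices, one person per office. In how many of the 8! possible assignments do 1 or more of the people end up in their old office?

25487

# with exactly i fixed is C(8,i)·!(8-i); sum over i=1..8:
  i=1: C(8,1)·!7 = 8·1854 = 14832
  i=2: C(8,2)·!6 = 28·265 = 7420
  i=3: C(8,3)·!5 = 56·44 = 2464
  i=4: C(8,4)·!4 = 70·9 = 630
  i=5: C(8,5)·!3 = 56·2 = 112
  i=6: C(8,6)·!2 = 28·1 = 28
  i=7: C(8,7)·!1 = 8·0 = 0
  i=8: C(8,8)·!0 = 1·1 = 1
Total = 25487.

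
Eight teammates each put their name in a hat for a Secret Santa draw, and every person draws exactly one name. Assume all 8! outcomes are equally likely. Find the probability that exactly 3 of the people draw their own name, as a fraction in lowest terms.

11/180

Favorable outcomes: C(8,3)·!5 = 56·44 = 2464.
Total outcomes: 8! = 40320.
Probability = 2464/40320 = 11/180.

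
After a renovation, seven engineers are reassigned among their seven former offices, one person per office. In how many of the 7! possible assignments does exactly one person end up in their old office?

1855

Pick the single fixed position: C(7,1) = 7 ways.
The other 6 form a derangement: !6 = 265.
Total: 7 × 265 = 1855.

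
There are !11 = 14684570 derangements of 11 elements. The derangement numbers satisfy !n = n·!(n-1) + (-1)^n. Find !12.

176214841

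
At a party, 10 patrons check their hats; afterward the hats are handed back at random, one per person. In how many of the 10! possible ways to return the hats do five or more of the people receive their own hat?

Sum C(10,i)·!(10-i) for i = 5..10:
  i=5: C(10,5)·!5 = 252·44 = 11088
  i=6: C(10,6)·!4 = 210·9 = 1890
  i=7: C(10,7)·!3 = 120·2 = 240
  i=8: C(10,8)·!2 = 45·1 = 45
  i=9: C(10,9)·!1 = 10·0 = 0
  i=10: C(10,10)·!0 = 1·1 = 1
Total = 13264.

13264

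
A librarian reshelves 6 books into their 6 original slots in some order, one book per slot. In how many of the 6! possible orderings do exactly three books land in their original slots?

Choose which 3 of the 6 are fixed: C(6,3) = 20.
The other 3 form a derangement: !3 = 2.
Total: 20 × 2 = 40.

40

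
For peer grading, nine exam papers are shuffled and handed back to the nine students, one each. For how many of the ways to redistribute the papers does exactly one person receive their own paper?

133497

Pick the single fixed position: C(9,1) = 9 ways.
The other 8 form a derangement: !8 = 14833.
Total: 9 × 14833 = 133497.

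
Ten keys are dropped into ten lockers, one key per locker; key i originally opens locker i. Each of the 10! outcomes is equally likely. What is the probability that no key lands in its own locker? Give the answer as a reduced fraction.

Favorable outcomes: !10 = 1334961.
Total outcomes: 10! = 3628800.
Probability = 1334961/3628800 = 16481/44800.

16481/44800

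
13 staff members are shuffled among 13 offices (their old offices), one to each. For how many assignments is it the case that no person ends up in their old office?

2290792932

The subfactorial !13 = [13!/e] (nearest integer).
13! = 6227020800, and 6227020800/e ≈ 2290792932.07, so !13 = 2290792932.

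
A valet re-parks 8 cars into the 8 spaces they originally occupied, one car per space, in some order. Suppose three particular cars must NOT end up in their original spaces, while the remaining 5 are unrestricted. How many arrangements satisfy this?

Let A_j be the event that the j-th constrained one is fixed. By inclusion-exclusion over the 3 events:
Σ_{j=0}^{3} (-1)^j C(3,j)(8-j)!
= C(3,0)·8! - C(3,1)·7! + C(3,2)·6! - C(3,3)·5!
= 40320 - 15120 + 2160 - 120
= 27240

27240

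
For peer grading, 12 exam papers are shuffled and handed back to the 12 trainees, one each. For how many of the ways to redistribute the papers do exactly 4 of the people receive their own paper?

7342335

Choose which 4 of the 12 are fixed: C(12,4) = 495.
The other 8 form a derangement: !8 = 14833.
Total: 495 × 14833 = 7342335.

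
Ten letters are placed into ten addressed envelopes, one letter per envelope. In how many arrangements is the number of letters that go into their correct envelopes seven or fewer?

3628754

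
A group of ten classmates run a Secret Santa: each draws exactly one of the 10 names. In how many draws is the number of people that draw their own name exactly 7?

240

Pick the 7 fixed positions: C(10,7) = 120 ways.
The other 3 form a derangement: !3 = 2.
Total: 120 × 2 = 240.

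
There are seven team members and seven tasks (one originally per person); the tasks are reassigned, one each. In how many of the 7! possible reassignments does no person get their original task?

1854

Recurrence: !7 = 6·(!6 + !5).
!7 = 6·(265 + 44) = 6·309 = 1854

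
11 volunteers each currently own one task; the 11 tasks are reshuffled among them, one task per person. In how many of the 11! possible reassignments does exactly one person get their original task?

14684571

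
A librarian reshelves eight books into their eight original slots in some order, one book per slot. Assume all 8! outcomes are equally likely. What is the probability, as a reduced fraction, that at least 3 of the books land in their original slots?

Favorable outcomes: Σ_{i≥3} C(8,i)·!(8-i) = 56·44 + 70·9 + 56·2 + 28·1 + 8·0 + 1·1 = 3235.
Total outcomes: 8! = 40320.
Probability = 3235/40320 = 647/8064.

647/8064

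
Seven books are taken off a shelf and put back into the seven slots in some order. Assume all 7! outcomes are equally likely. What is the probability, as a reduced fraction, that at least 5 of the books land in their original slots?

11/2520

Favorable outcomes: Σ_{i≥5} C(7,i)·!(7-i) = 21·1 + 7·0 + 1·1 = 22.
Total outcomes: 7! = 5040.
Probability = 22/5040 = 11/2520.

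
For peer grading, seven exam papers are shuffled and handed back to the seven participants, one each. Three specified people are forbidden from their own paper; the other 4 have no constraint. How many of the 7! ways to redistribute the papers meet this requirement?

3216

Inclusion-exclusion on the 3 forbidden self-matches:
Σ_{j=0}^{3} (-1)^j C(3,j)(7-j)!
= C(3,0)·7! - C(3,1)·6! + C(3,2)·5! - C(3,3)·4!
= 5040 - 2160 + 360 - 24
= 3216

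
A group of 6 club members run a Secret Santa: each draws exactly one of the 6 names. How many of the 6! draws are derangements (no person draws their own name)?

265

By inclusion-exclusion, !6 = Σ (-1)^k · 6!/k! for k=0..6
= 6! - 6!/1! + 6!/2! - 6!/3! + 6!/4! - 6!/5! + 6!/6!
= 720 - 720 + 360 - 120 + 30 - 6 + 1
= 265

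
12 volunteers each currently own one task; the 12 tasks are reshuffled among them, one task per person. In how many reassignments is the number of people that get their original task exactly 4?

7342335

Choose which 4 of the 12 are fixed: C(12,4) = 495.
The other 8 form a derangement: !8 = 14833.
Total: 495 × 14833 = 7342335.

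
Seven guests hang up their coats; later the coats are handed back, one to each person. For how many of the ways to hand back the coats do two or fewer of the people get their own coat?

4633

Sum C(7,i)·!(7-i) for i = 0..2:
  i=0: C(7,0)·!7 = 1·1854 = 1854
  i=1: C(7,1)·!6 = 7·265 = 1855
  i=2: C(7,2)·!5 = 21·44 = 924
Total = 4633.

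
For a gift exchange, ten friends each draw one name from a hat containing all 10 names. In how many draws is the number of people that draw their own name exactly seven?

Choose which 7 of the 10 are fixed: C(10,7) = 120.
The remaining 3 must be deranged: !3 = 2.
Total: 120 × 2 = 240.

240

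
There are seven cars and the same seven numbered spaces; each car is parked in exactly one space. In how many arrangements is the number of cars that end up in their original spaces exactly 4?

70

Pick the 4 fixed positions: C(7,4) = 35 ways.
The remaining 3 must be deranged: !3 = 2.
Total: 35 × 2 = 70.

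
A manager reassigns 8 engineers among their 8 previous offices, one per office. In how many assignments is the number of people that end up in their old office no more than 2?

37085

Sum C(8,i)·!(8-i) for i = 0..2:
  i=0: C(8,0)·!8 = 1·14833 = 14833
  i=1: C(8,1)·!7 = 8·1854 = 14832
  i=2: C(8,2)·!6 = 28·265 = 7420
Total = 37085.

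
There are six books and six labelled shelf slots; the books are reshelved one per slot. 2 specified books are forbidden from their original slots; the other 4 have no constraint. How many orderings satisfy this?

Let A_j be the event that the j-th constrained one is fixed. By inclusion-exclusion over the 2 events:
Σ_{j=0}^{2} (-1)^j C(2,j)(6-j)!
= C(2,0)·6! - C(2,1)·5! + C(2,2)·4!
= 720 - 240 + 24
= 504

504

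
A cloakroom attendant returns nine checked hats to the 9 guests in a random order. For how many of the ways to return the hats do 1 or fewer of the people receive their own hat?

266993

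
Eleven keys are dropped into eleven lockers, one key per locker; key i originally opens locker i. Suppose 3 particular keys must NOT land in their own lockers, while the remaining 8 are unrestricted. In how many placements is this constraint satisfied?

Let A_j be the event that the j-th constrained one is fixed. By inclusion-exclusion over the 3 events:
Σ_{j=0}^{3} (-1)^j C(3,j)(11-j)!
= C(3,0)·11! - C(3,1)·10! + C(3,2)·9! - C(3,3)·8!
= 39916800 - 10886400 + 1088640 - 40320
= 30078720

30078720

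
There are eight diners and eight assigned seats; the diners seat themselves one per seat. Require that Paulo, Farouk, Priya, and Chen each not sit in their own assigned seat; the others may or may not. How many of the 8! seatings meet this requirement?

24024

Let A_j be the event that the j-th constrained one is fixed. By inclusion-exclusion over the 4 events:
Σ_{j=0}^{4} (-1)^j C(4,j)(8-j)!
= C(4,0)·8! - C(4,1)·7! + C(4,2)·6! - C(4,3)·5! + C(4,4)·4!
= 40320 - 20160 + 4320 - 480 + 24
= 24024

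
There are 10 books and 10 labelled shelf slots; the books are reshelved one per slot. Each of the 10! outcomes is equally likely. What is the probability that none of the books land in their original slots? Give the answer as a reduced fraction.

Favorable outcomes: !10 = 1334961.
Total outcomes: 10! = 3628800.
Probability = 1334961/3628800 = 16481/44800.

16481/44800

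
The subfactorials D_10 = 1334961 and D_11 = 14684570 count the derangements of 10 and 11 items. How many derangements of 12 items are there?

D_12 = (12-1)·(D_11 + D_10) = 11·(14684570 + 1334961) = 11·16019531 = 176214841.

176214841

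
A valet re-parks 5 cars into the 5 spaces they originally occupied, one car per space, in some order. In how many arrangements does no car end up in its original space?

44

The number of derangements of 5 is !5 = Σ_{k=0}^{5} (-1)^k·5!/k!
= 5! - 5!/1! + 5!/2! - 5!/3! + 5!/4! - 5!/5!
= 120 - 120 + 60 - 20 + 5 - 1
= 44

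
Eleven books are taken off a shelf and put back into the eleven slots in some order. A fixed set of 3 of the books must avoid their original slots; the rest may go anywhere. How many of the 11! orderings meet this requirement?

30078720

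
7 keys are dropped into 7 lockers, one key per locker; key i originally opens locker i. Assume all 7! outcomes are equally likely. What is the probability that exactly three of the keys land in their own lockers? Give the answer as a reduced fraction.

Favorable outcomes: C(7,3)·!4 = 35·9 = 315.
Total outcomes: 7! = 5040.
Probability = 315/5040 = 1/16.

1/16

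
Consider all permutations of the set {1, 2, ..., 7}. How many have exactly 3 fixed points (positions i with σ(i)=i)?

315

Pick the 3 fixed positions: C(7,3) = 35 ways.
The other 4 form a derangement: !4 = 9.
Total: 35 × 9 = 315.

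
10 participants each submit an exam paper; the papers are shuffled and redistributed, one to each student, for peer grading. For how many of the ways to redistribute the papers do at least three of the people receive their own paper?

291394

Sum C(10,i)·!(10-i) for i = 3..10:
  i=3: C(10,3)·!7 = 120·1854 = 222480
  i=4: C(10,4)·!6 = 210·265 = 55650
  i=5: C(10,5)·!5 = 252·44 = 11088
  i=6: C(10,6)·!4 = 210·9 = 1890
  i=7: C(10,7)·!3 = 120·2 = 240
  i=8: C(10,8)·!2 = 45·1 = 45
  i=9: C(10,9)·!1 = 10·0 = 0
  i=10: C(10,10)·!0 = 1·1 = 1
Total = 291394.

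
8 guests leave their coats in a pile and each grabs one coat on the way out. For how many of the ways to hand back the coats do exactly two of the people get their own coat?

7420

Pick the 2 fixed positions: C(8,2) = 28 ways.
The other 6 form a derangement: !6 = 265.
Total: 28 × 265 = 7420.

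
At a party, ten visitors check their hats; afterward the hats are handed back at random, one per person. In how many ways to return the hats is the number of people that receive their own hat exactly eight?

45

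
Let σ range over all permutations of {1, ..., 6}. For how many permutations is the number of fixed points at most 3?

704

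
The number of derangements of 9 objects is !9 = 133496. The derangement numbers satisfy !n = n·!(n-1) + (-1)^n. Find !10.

1334961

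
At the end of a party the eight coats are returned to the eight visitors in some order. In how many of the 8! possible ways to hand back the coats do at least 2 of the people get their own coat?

10655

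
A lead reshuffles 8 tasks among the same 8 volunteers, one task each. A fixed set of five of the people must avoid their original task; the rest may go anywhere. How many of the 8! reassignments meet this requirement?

21234

Let A_j be the event that the j-th constrained one is fixed. By inclusion-exclusion over the 5 events:
Σ_{j=0}^{5} (-1)^j C(5,j)(8-j)!
= C(5,0)·8! - C(5,1)·7! + C(5,2)·6! - C(5,3)·5! + C(5,4)·4! - C(5,5)·3!
= 40320 - 25200 + 7200 - 1200 + 120 - 6
= 21234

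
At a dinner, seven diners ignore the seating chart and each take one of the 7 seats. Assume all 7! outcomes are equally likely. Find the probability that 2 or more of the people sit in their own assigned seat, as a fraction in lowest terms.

Favorable outcomes: Σ_{i≥2} C(7,i)·!(7-i) = 21·44 + 35·9 + 35·2 + 21·1 + 7·0 + 1·1 = 1331.
Total outcomes: 7! = 5040.
Probability = 1331/5040 = 1331/5040.

1331/5040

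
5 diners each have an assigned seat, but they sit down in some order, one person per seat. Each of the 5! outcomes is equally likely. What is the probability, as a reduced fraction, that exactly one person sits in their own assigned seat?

Favorable outcomes: C(5,1)·!4 = 5·9 = 45.
Total outcomes: 5! = 120.
Probability = 45/120 = 3/8.

3/8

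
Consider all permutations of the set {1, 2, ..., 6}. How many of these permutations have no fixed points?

265

Recurrence: !6 = 6·!5 + (-1)^6.
!6 = 6·44 + 1 = 265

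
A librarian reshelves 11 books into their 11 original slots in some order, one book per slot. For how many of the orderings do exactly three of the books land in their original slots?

2447445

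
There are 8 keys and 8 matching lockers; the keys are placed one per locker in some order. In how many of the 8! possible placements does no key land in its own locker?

14833

!8 is the nearest integer to 8!/e.
8! = 40320, and 40320/e ≈ 14832.90, so !8 = 14833.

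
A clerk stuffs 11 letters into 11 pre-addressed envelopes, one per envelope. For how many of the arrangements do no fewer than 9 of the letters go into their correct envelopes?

56

Sum C(11,i)·!(11-i) for i = 9..11:
  i=9: C(11,9)·!2 = 55·1 = 55
  i=10: C(11,10)·!1 = 11·0 = 0
  i=11: C(11,11)·!0 = 1·1 = 1
Total = 56.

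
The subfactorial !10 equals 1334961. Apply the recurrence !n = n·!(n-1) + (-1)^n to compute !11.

!11 = 11·1334961 - 1 = 14684570.

14684570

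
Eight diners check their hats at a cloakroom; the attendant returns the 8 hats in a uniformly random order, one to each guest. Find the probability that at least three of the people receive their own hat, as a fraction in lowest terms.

Favorable outcomes: Σ_{i≥3} C(8,i)·!(8-i) = 56·44 + 70·9 + 56·2 + 28·1 + 8·0 + 1·1 = 3235.
Total outcomes: 8! = 40320.
Probability = 3235/40320 = 647/8064.

647/8064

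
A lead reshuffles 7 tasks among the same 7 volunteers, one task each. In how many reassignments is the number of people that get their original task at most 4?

5018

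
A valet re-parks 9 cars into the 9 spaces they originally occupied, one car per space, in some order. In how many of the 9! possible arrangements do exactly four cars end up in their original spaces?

5544

Pick the 4 fixed positions: C(9,4) = 126 ways.
The other 5 form a derangement: !5 = 44.
Total: 126 × 44 = 5544.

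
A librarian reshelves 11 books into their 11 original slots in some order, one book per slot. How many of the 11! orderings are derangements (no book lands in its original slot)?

!11 = 11! · Σ_{k=0}^{11} (-1)^k/k!
= 11! - 11!/1! + 11!/2! - 11!/3! + 11!/4! - 11!/5! + 11!/6! - 11!/7! + 11!/8! - 11!/9! + 11!/10! - 11!/11!
= 39916800 - 39916800 + 19958400 - 6652800 + 1663200 - 332640 + 55440 - 7920 + 990 - 110 + 11 - 1
= 14684570

14684570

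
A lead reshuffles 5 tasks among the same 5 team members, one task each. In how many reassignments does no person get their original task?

44

By inclusion-exclusion, !5 = Σ (-1)^k · 5!/k! for k=0..5
= 5! - 5!/1! + 5!/2! - 5!/3! + 5!/4! - 5!/5!
= 120 - 120 + 60 - 20 + 5 - 1
= 44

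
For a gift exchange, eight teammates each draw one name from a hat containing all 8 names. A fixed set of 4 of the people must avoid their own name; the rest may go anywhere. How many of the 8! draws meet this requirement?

Let A_j be the event that the j-th constrained one is fixed. By inclusion-exclusion over the 4 events:
Σ_{j=0}^{4} (-1)^j C(4,j)(8-j)!
= C(4,0)·8! - C(4,1)·7! + C(4,2)·6! - C(4,3)·5! + C(4,4)·4!
= 40320 - 20160 + 4320 - 480 + 24
= 24024

24024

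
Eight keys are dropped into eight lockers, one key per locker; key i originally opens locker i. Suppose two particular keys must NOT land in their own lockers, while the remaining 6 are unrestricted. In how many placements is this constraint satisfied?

30960

Inclusion-exclusion on the 2 forbidden self-matches:
Σ_{j=0}^{2} (-1)^j C(2,j)(8-j)!
= C(2,0)·8! - C(2,1)·7! + C(2,2)·6!
= 40320 - 10080 + 720
= 30960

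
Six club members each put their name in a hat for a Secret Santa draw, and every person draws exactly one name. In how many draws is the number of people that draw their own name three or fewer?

704

# with exactly i fixed is C(6,i)·!(6-i); sum over i=0..3:
  i=0: C(6,0)·!6 = 1·265 = 265
  i=1: C(6,1)·!5 = 6·44 = 264
  i=2: C(6,2)·!4 = 15·9 = 135
  i=3: C(6,3)·!3 = 20·2 = 40
Total = 704.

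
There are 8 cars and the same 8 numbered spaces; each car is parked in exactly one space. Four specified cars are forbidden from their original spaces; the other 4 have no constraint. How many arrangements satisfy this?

Inclusion-exclusion on the 4 forbidden self-matches:
Σ_{j=0}^{4} (-1)^j C(4,j)(8-j)!
= C(4,0)·8! - C(4,1)·7! + C(4,2)·6! - C(4,3)·5! + C(4,4)·4!
= 40320 - 20160 + 4320 - 480 + 24
= 24024

24024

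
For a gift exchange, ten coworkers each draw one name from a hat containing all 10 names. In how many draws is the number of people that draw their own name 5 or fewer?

3626624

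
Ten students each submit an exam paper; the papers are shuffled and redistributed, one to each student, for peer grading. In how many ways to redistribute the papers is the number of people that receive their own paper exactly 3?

Choose which 3 of the 10 are fixed: C(10,3) = 120.
The other 7 form a derangement: !7 = 1854.
Total: 120 × 1854 = 222480.

222480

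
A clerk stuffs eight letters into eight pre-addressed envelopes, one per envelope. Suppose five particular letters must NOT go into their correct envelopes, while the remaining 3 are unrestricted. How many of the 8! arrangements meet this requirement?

21234

Let A_j be the event that the j-th constrained one is fixed. By inclusion-exclusion over the 5 events:
Σ_{j=0}^{5} (-1)^j C(5,j)(8-j)!
= C(5,0)·8! - C(5,1)·7! + C(5,2)·6! - C(5,3)·5! + C(5,4)·4! - C(5,5)·3!
= 40320 - 25200 + 7200 - 1200 + 120 - 6
= 21234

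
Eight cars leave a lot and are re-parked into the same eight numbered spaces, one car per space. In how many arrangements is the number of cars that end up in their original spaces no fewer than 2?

10655

Sum C(8,i)·!(8-i) for i = 2..8:
  i=2: C(8,2)·!6 = 28·265 = 7420
  i=3: C(8,3)·!5 = 56·44 = 2464
  i=4: C(8,4)·!4 = 70·9 = 630
  i=5: C(8,5)·!3 = 56·2 = 112
  i=6: C(8,6)·!2 = 28·1 = 28
  i=7: C(8,7)·!1 = 8·0 = 0
  i=8: C(8,8)·!0 = 1·1 = 1
Total = 10655.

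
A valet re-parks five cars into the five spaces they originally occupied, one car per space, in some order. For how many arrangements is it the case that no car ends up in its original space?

Use !n = (n-1)(!(n-1) + !(n-2)).
!5 = 4·(9 + 2) = 4·11 = 44

44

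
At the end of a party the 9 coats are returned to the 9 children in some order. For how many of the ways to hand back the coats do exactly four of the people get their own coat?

5544

Pick the 4 fixed positions: C(9,4) = 126 ways.
The other 5 form a derangement: !5 = 44.
Total: 126 × 44 = 5544.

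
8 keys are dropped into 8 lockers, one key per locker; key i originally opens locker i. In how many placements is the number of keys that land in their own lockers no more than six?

Sum C(8,i)·!(8-i) for i = 0..6:
  i=0: C(8,0)·!8 = 1·14833 = 14833
  i=1: C(8,1)·!7 = 8·1854 = 14832
  i=2: C(8,2)·!6 = 28·265 = 7420
  i=3: C(8,3)·!5 = 56·44 = 2464
  i=4: C(8,4)·!4 = 70·9 = 630
  i=5: C(8,5)·!3 = 56·2 = 112
  i=6: C(8,6)·!2 = 28·1 = 28
Total = 40319.

40319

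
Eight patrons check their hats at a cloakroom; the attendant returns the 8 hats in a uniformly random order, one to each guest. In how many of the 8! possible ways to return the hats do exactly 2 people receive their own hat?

Pick the 2 fixed positions: C(8,2) = 28 ways.
The other 6 form a derangement: !6 = 265.
Total: 28 × 265 = 7420.

7420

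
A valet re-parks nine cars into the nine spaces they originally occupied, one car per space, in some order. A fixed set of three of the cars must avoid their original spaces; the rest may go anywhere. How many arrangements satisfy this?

256320

Inclusion-exclusion on the 3 forbidden self-matches:
Σ_{j=0}^{3} (-1)^j C(3,j)(9-j)!
= C(3,0)·9! - C(3,1)·8! + C(3,2)·7! - C(3,3)·6!
= 362880 - 120960 + 15120 - 720
= 256320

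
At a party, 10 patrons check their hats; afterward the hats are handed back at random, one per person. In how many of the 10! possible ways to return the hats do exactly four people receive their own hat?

55650

Choose which 4 of the 10 are fixed: C(10,4) = 210.
The remaining 6 must be deranged: !6 = 265.
Total: 210 × 265 = 55650.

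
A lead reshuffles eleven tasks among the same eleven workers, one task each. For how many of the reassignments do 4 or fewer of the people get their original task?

39770686

# with exactly i fixed is C(11,i)·!(11-i); sum over i=0..4:
  i=0: C(11,0)·!11 = 1·14684570 = 14684570
  i=1: C(11,1)·!10 = 11·1334961 = 14684571
  i=2: C(11,2)·!9 = 55·133496 = 7342280
  i=3: C(11,3)·!8 = 165·14833 = 2447445
  i=4: C(11,4)·!7 = 330·1854 = 611820
Total = 39770686.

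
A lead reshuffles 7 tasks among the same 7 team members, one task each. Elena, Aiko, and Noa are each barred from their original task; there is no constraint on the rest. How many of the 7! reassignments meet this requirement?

Let A_j be the event that the j-th constrained one is fixed. By inclusion-exclusion over the 3 events:
Σ_{j=0}^{3} (-1)^j C(3,j)(7-j)!
= C(3,0)·7! - C(3,1)·6! + C(3,2)·5! - C(3,3)·4!
= 5040 - 2160 + 360 - 24
= 3216

3216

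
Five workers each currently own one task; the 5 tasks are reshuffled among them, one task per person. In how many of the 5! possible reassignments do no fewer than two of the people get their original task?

# with exactly i fixed is C(5,i)·!(5-i); sum over i=2..5:
  i=2: C(5,2)·!3 = 10·2 = 20
  i=3: C(5,3)·!2 = 10·1 = 10
  i=4: C(5,4)·!1 = 5·0 = 0
  i=5: C(5,5)·!0 = 1·1 = 1
Total = 31.

31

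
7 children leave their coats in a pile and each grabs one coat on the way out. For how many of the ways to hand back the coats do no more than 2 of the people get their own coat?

4633

# with exactly i fixed is C(7,i)·!(7-i); sum over i=0..2:
  i=0: C(7,0)·!7 = 1·1854 = 1854
  i=1: C(7,1)·!6 = 7·265 = 1855
  i=2: C(7,2)·!5 = 21·44 = 924
Total = 4633.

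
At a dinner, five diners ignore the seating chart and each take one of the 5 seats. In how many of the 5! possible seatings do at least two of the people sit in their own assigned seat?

Sum C(5,i)·!(5-i) for i = 2..5:
  i=2: C(5,2)·!3 = 10·2 = 20
  i=3: C(5,3)·!2 = 10·1 = 10
  i=4: C(5,4)·!1 = 5·0 = 0
  i=5: C(5,5)·!0 = 1·1 = 1
Total = 31.

31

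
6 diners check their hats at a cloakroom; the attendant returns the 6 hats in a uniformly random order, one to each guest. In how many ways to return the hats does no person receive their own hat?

265

Use !n = (n-1)(!(n-1) + !(n-2)).
!6 = 5·(44 + 9) = 5·53 = 265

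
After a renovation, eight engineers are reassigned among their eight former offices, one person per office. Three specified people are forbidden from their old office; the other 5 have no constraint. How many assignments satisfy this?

Let A_j be the event that the j-th constrained one is fixed. By inclusion-exclusion over the 3 events:
Σ_{j=0}^{3} (-1)^j C(3,j)(8-j)!
= C(3,0)·8! - C(3,1)·7! + C(3,2)·6! - C(3,3)·5!
= 40320 - 15120 + 2160 - 120
= 27240

27240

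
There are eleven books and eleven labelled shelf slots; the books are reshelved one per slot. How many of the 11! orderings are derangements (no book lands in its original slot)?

!11 = 11! · Σ_{k=0}^{11} (-1)^k/k!
= 11! - 11!/1! + 11!/2! - 11!/3! + 11!/4! - 11!/5! + 11!/6! - 11!/7! + 11!/8! - 11!/9! + 11!/10! - 11!/11!
= 39916800 - 39916800 + 19958400 - 6652800 + 1663200 - 332640 + 55440 - 7920 + 990 - 110 + 11 - 1
= 14684570

14684570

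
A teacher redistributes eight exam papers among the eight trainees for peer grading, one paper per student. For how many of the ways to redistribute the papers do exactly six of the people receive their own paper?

28

Pick the 6 fixed positions: C(8,6) = 28 ways.
The remaining 2 must be deranged: !2 = 1.
Total: 28 × 1 = 28.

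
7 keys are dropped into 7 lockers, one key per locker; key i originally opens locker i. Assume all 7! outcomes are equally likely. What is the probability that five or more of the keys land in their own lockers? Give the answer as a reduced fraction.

Favorable outcomes: Σ_{i≥5} C(7,i)·!(7-i) = 21·1 + 7·0 + 1·1 = 22.
Total outcomes: 7! = 5040.
Probability = 22/5040 = 11/2520.

11/2520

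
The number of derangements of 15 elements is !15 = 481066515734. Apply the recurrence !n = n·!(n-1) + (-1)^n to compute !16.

7697064251745

!16 = 16·481066515734 + 1 = 7697064251745.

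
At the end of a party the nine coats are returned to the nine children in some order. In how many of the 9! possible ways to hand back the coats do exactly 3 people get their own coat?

Choose which 3 of the 9 are fixed: C(9,3) = 84.
The remaining 6 must be deranged: !6 = 265.
Total: 84 × 265 = 22260.

22260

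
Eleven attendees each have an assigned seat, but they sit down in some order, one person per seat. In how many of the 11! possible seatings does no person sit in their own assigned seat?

The number of derangements of 11 is !11 = Σ_{k=0}^{11} (-1)^k·11!/k!
= 11! - 11!/1! + 11!/2! - 11!/3! + 11!/4! - 11!/5! + 11!/6! - 11!/7! + 11!/8! - 11!/9! + 11!/10! - 11!/11!
= 39916800 - 39916800 + 19958400 - 6652800 + 1663200 - 332640 + 55440 - 7920 + 990 - 110 + 11 - 1
= 14684570

14684570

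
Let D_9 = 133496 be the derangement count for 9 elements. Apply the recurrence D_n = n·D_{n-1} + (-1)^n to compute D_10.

D_10 = 10·133496 + 1 = 1334961.

1334961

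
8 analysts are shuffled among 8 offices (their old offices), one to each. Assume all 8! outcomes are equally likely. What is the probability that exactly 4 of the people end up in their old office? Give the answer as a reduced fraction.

1/64

Favorable outcomes: C(8,4)·!4 = 70·9 = 630.
Total outcomes: 8! = 40320.
Probability = 630/40320 = 1/64.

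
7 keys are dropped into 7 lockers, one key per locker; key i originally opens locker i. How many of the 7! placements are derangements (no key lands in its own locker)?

1854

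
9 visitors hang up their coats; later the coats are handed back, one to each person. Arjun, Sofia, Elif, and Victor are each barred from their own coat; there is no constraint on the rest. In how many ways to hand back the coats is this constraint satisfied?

Inclusion-exclusion on the 4 forbidden self-matches:
Σ_{j=0}^{4} (-1)^j C(4,j)(9-j)!
= C(4,0)·9! - C(4,1)·8! + C(4,2)·7! - C(4,3)·6! + C(4,4)·5!
= 362880 - 161280 + 30240 - 2880 + 120
= 229080

229080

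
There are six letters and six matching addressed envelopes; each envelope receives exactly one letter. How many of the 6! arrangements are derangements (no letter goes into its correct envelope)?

265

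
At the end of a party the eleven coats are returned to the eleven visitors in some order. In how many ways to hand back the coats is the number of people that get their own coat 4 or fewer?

# with exactly i fixed is C(11,i)·!(11-i); sum over i=0..4:
  i=0: C(11,0)·!11 = 1·14684570 = 14684570
  i=1: C(11,1)·!10 = 11·1334961 = 14684571
  i=2: C(11,2)·!9 = 55·133496 = 7342280
  i=3: C(11,3)·!8 = 165·14833 = 2447445
  i=4: C(11,4)·!7 = 330·1854 = 611820
Total = 39770686.

39770686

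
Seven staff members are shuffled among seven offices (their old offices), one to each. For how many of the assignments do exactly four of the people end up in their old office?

70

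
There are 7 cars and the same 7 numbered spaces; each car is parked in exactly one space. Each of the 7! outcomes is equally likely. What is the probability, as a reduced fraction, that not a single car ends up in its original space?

103/280

Favorable outcomes: !7 = 1854.
Total outcomes: 7! = 5040.
Probability = 1854/5040 = 103/280.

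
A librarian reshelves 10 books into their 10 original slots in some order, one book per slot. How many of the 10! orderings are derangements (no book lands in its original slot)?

The subfactorial !10 = [10!/e] (nearest integer).
10! = 3628800, and 3628800/e ≈ 1334960.92, so !10 = 1334961.

1334961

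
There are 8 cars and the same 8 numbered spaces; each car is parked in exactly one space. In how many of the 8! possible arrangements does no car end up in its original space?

Use !n = n·!(n-1) + (-1)^n.
!8 = 8·1854 + 1 = 14833

14833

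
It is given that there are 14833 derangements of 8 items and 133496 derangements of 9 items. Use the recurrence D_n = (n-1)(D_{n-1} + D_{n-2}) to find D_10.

D_10 = (10-1)·(D_9 + D_8) = 9·(133496 + 14833) = 9·148329 = 1334961.

1334961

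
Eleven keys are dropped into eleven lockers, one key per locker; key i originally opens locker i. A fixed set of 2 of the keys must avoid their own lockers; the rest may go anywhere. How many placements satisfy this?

Let A_j be the event that the j-th constrained one is fixed. By inclusion-exclusion over the 2 events:
Σ_{j=0}^{2} (-1)^j C(2,j)(11-j)!
= C(2,0)·11! - C(2,1)·10! + C(2,2)·9!
= 39916800 - 7257600 + 362880
= 33022080

33022080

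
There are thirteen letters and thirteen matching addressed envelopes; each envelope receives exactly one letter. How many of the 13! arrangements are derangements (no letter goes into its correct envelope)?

2290792932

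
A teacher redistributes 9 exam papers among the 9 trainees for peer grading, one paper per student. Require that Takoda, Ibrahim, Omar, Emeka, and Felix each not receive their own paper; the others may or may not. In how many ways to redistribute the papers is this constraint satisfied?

205056

Let A_j be the event that the j-th constrained one is fixed. By inclusion-exclusion over the 5 events:
Σ_{j=0}^{5} (-1)^j C(5,j)(9-j)!
= C(5,0)·9! - C(5,1)·8! + C(5,2)·7! - C(5,3)·6! + C(5,4)·5! - C(5,5)·4!
= 362880 - 201600 + 50400 - 7200 + 600 - 24
= 205056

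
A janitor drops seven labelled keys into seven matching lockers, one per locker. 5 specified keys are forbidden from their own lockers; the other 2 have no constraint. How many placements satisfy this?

Let A_j be the event that the j-th constrained one is fixed. By inclusion-exclusion over the 5 events:
Σ_{j=0}^{5} (-1)^j C(5,j)(7-j)!
= C(5,0)·7! - C(5,1)·6! + C(5,2)·5! - C(5,3)·4! + C(5,4)·3! - C(5,5)·2!
= 5040 - 3600 + 1200 - 240 + 30 - 2
= 2428

2428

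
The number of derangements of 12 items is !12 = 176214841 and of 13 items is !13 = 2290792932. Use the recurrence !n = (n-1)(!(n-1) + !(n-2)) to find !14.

!14 = (14-1)·(!13 + !12) = 13·(2290792932 + 176214841) = 13·2467007773 = 32071101049.

32071101049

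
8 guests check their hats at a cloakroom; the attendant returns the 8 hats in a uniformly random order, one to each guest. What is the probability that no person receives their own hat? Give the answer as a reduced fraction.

2119/5760

Favorable outcomes: !8 = 14833.
Total outcomes: 8! = 40320.
Probability = 14833/40320 = 2119/5760.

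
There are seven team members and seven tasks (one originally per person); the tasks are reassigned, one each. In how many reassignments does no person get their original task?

The subfactorial !7 = [7!/e] (nearest integer).
7! = 5040, and 5040/e ≈ 1854.11, so !7 = 1854.

1854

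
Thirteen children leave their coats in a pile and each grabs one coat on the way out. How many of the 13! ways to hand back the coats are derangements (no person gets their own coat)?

By inclusion-exclusion, !13 = Σ (-1)^k · 13!/k! for k=0..13
= 13! - 13!/1! + 13!/2! - 13!/3! + 13!/4! - 13!/5! + 13!/6! - 13!/7! + 13!/8! - 13!/9! + 13!/10! - 13!/11! + 13!/12! - 13!/13!
= 6227020800 - 6227020800 + 3113510400 - 1037836800 + 259459200 - 51891840 + 8648640 - 1235520 + 154440 - 17160 + 1716 - 156 + 13 - 1
= 2290792932

2290792932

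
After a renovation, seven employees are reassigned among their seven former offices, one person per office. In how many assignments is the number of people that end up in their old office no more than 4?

# with exactly i fixed is C(7,i)·!(7-i); sum over i=0..4:
  i=0: C(7,0)·!7 = 1·1854 = 1854
  i=1: C(7,1)·!6 = 7·265 = 1855
  i=2: C(7,2)·!5 = 21·44 = 924
  i=3: C(7,3)·!4 = 35·9 = 315
  i=4: C(7,4)·!3 = 35·2 = 70
Total = 5018.

5018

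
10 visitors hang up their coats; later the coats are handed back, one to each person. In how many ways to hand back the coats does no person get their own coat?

1334961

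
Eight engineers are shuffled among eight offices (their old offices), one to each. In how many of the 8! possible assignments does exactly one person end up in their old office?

Choose which one of the 8 is fixed: C(8,1) = 8.
The remaining 7 must be deranged: !7 = 1854.
Total: 8 × 1854 = 14832.

14832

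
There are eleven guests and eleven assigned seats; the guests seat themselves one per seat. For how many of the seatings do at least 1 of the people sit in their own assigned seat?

25232230

# with exactly i fixed is C(11,i)·!(11-i); sum over i=1..11:
  i=1: C(11,1)·!10 = 11·1334961 = 14684571
  i=2: C(11,2)·!9 = 55·133496 = 7342280
  i=3: C(11,3)·!8 = 165·14833 = 2447445
  i=4: C(11,4)·!7 = 330·1854 = 611820
  i=5: C(11,5)·!6 = 462·265 = 122430
  i=6: C(11,6)·!5 = 462·44 = 20328
  i=7: C(11,7)·!4 = 330·9 = 2970
  i=8: C(11,8)·!3 = 165·2 = 330
  i=9: C(11,9)·!2 = 55·1 = 55
  i=10: C(11,10)·!1 = 11·0 = 0
  i=11: C(11,11)·!0 = 1·1 = 1
Total = 25232230.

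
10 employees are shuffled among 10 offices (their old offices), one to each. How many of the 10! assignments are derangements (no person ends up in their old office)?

1334961

Use !n = (n-1)(!(n-1) + !(n-2)).
!10 = 9·(133496 + 14833) = 9·148329 = 1334961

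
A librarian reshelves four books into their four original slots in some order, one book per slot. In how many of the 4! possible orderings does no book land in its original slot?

By inclusion-exclusion, !4 = Σ (-1)^k · 4!/k! for k=0..4
= 4! - 4!/1! + 4!/2! - 4!/3! + 4!/4!
= 24 - 24 + 12 - 4 + 1
= 9

9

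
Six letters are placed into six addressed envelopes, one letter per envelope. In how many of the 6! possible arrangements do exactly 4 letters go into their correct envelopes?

15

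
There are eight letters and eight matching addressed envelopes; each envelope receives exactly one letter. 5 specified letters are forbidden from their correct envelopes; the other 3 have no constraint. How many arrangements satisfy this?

21234

Let A_j be the event that the j-th constrained one is fixed. By inclusion-exclusion over the 5 events:
Σ_{j=0}^{5} (-1)^j C(5,j)(8-j)!
= C(5,0)·8! - C(5,1)·7! + C(5,2)·6! - C(5,3)·5! + C(5,4)·4! - C(5,5)·3!
= 40320 - 25200 + 7200 - 1200 + 120 - 6
= 21234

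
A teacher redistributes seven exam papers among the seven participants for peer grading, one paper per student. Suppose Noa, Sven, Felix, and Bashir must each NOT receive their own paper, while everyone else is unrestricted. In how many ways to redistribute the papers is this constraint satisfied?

2790

Inclusion-exclusion on the 4 forbidden self-matches:
Σ_{j=0}^{4} (-1)^j C(4,j)(7-j)!
= C(4,0)·7! - C(4,1)·6! + C(4,2)·5! - C(4,3)·4! + C(4,4)·3!
= 5040 - 2880 + 720 - 96 + 6
= 2790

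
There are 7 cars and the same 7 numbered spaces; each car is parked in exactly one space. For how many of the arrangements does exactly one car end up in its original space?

1855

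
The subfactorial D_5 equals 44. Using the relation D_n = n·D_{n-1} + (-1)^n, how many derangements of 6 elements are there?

265

D_6 = 6·44 + 1 = 265.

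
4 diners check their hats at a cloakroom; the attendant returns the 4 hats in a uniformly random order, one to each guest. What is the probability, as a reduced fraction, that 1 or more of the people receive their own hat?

Favorable outcomes: Σ_{i≥1} C(4,i)·!(4-i) = 4·2 + 6·1 + 4·0 + 1·1 = 15.
Total outcomes: 4! = 24.
Probability = 15/24 = 5/8.

5/8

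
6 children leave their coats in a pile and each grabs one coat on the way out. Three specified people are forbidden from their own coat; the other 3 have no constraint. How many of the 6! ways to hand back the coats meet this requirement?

Inclusion-exclusion on the 3 forbidden self-matches:
Σ_{j=0}^{3} (-1)^j C(3,j)(6-j)!
= C(3,0)·6! - C(3,1)·5! + C(3,2)·4! - C(3,3)·3!
= 720 - 360 + 72 - 6
= 426

426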